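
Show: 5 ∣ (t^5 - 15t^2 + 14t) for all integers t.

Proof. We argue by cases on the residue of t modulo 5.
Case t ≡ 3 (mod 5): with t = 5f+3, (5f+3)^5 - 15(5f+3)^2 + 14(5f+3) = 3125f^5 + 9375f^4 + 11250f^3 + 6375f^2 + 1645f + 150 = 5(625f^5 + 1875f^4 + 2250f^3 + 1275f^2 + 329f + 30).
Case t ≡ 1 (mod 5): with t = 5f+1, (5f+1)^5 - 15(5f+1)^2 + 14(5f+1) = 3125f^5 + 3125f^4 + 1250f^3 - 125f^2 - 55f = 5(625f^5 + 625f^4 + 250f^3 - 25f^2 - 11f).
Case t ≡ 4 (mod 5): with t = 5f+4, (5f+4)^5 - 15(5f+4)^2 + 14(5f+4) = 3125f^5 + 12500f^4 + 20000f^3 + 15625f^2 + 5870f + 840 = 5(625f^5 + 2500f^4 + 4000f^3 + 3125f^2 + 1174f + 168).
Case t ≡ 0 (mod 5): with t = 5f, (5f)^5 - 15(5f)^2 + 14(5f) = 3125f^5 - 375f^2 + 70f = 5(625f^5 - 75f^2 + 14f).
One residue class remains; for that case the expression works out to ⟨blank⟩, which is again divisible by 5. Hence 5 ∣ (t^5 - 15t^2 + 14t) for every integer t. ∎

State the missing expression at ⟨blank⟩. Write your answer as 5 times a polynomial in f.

Only t ≡ 2 (mod 5) is unaccounted for. Put t = 5f+2:
(5f+2)^5 - 15(5f+2)^2 + 14(5f+2) expands to 3125f^5 + 6250f^4 + 5000f^3 + 1625f^2 + 170f,
and factoring out 5 leaves 5(625f^5 + 1250f^4 + 1000f^3 + 325f^2 + 34f).

5(625f^5 + 1250f^4 + 1000f^3 + 325f^2 + 34f)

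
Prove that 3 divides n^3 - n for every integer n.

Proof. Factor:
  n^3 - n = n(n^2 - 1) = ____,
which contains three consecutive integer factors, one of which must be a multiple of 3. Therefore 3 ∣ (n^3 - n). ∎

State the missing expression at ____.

n(n^2 - 1) = n(n - 1)(n + 1) = (n - 1)n(n + 1).
These three factors are consecutive integers, so their product is divisible by 3.

(n - 1)n(n + 1)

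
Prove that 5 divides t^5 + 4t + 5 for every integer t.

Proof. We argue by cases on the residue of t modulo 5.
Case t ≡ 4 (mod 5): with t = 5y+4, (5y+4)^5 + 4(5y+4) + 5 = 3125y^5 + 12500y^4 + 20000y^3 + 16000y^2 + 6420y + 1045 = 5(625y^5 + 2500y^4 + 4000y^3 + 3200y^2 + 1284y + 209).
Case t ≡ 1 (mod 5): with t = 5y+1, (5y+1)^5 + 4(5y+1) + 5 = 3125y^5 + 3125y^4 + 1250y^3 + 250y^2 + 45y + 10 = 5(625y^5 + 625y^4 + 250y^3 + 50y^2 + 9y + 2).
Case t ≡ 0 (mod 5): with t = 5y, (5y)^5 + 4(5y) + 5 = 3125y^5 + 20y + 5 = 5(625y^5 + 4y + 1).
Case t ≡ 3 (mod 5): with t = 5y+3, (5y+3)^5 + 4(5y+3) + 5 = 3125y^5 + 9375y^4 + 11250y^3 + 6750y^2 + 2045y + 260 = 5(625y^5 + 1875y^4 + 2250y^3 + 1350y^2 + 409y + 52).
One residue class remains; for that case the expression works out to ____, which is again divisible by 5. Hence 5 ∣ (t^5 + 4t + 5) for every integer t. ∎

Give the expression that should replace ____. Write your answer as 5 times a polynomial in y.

The residues treated are {4, 1, 0, 3}, so the missing case is t ≡ 2 (mod 5); write t = 5y+2.
Then (5y+2)^5 + 4(5y+2) + 5 = 3125y^5 + 6250y^4 + 5000y^3 + 2000y^2 + 420y + 45 = 5(625y^5 + 1250y^4 + 1000y^3 + 400y^2 + 84y + 9).

5(625y^5 + 1250y^4 + 1000y^3 + 400y^2 + 84y + 9)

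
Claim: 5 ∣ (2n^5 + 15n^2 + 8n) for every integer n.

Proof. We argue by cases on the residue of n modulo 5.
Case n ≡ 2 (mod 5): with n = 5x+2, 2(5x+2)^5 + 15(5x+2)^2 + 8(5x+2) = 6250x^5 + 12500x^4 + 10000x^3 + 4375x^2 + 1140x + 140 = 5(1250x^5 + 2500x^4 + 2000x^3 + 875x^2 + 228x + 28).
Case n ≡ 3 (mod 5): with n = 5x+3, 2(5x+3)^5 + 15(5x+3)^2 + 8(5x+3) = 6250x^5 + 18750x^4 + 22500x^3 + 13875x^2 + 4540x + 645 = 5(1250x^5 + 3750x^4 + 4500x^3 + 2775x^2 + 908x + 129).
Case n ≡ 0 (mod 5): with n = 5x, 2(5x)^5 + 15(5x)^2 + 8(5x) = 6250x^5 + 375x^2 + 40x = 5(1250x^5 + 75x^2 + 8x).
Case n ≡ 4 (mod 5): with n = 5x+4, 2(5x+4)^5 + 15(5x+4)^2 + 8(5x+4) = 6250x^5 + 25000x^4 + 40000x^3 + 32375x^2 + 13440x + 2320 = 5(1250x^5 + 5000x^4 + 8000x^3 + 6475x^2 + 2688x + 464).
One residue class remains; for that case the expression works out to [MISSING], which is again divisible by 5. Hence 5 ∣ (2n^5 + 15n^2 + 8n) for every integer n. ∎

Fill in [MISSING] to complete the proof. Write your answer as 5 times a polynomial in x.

Only n ≡ 1 (mod 5) is unaccounted for. Put n = 5x+1:
2(5x+1)^5 + 15(5x+1)^2 + 8(5x+1) expands to 6250x^5 + 6250x^4 + 2500x^3 + 875x^2 + 240x + 25,
and factoring out 5 leaves 5(1250x^5 + 1250x^4 + 500x^3 + 175x^2 + 48x + 5).

5(1250x^5 + 1250x^4 + 500x^3 + 175x^2 + 48x + 5)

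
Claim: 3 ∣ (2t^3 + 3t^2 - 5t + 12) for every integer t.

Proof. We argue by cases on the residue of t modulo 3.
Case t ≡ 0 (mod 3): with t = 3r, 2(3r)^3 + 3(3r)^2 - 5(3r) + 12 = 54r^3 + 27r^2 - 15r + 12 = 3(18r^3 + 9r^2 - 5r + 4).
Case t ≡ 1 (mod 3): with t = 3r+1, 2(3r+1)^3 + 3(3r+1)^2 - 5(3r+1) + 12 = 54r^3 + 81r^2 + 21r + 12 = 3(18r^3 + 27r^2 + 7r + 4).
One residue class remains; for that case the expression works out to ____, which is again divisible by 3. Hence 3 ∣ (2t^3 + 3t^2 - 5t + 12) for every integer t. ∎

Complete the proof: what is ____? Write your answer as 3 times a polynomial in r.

3(18r^3 + 45r^2 + 31r + 10)

Only t ≡ 2 (mod 3) is unaccounted for. Put t = 3r+2:
2(3r+2)^3 + 3(3r+2)^2 - 5(3r+2) + 12 expands to 54r^3 + 135r^2 + 93r + 30,
and factoring out 3 leaves 3(18r^3 + 45r^2 + 31r + 10).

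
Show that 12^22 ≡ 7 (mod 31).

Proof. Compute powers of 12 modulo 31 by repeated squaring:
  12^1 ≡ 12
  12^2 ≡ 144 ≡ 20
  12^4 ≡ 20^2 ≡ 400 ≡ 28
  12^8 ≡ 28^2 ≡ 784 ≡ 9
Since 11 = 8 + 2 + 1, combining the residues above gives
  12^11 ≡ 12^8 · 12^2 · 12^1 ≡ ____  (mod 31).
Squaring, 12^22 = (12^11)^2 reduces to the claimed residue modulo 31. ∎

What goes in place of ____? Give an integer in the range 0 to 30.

12^8 · 12^2 · 12^1 ≡ 9 · 20 · 12 = 2160.
2160 mod 31 = 21, so 12^11 ≡ 21 (mod 31).

21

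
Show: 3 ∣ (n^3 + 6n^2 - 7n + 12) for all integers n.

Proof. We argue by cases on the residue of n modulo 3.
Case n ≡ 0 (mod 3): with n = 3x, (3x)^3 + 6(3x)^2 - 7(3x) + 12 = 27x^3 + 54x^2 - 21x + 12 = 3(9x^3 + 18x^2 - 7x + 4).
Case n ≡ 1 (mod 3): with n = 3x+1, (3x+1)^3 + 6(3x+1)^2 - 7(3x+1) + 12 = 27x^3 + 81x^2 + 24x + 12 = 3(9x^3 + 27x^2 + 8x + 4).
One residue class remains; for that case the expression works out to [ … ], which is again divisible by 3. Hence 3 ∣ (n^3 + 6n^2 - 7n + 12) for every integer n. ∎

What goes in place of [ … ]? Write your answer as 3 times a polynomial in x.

3(9x^3 + 36x^2 + 29x + 10)

The residues treated are {0, 1}, so the missing case is n ≡ 2 (mod 3); write n = 3x+2.
Then (3x+2)^3 + 6(3x+2)^2 - 7(3x+2) + 12 = 27x^3 + 108x^2 + 87x + 30 = 3(9x^3 + 36x^2 + 29x + 10).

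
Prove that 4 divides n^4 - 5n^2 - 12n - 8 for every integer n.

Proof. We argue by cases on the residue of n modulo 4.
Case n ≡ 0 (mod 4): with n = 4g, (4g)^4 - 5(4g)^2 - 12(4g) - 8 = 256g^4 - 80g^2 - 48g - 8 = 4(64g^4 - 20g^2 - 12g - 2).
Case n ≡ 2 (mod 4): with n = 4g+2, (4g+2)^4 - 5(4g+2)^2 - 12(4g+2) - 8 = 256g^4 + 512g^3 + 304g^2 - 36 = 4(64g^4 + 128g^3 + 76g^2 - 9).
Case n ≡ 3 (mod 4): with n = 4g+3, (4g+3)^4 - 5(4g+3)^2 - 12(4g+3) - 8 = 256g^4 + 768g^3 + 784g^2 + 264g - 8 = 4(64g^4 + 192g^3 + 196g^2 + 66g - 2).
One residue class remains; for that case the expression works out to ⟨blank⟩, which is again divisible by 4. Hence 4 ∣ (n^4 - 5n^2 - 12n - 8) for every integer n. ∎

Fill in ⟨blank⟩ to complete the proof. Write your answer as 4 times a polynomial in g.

Only n ≡ 1 (mod 4) is unaccounted for. Put n = 4g+1:
(4g+1)^4 - 5(4g+1)^2 - 12(4g+1) - 8 expands to 256g^4 + 256g^3 + 16g^2 - 72g - 24,
and factoring out 4 leaves 4(64g^4 + 64g^3 + 4g^2 - 18g - 6).

4(64g^4 + 64g^3 + 4g^2 - 18g - 6)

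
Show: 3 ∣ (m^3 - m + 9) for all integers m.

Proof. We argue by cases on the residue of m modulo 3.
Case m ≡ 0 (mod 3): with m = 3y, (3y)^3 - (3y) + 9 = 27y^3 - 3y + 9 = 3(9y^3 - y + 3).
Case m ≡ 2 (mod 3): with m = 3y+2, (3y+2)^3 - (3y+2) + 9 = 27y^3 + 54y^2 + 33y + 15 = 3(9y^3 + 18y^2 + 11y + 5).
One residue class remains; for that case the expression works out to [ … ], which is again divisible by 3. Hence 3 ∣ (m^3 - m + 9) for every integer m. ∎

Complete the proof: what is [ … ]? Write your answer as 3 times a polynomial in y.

3(9y^3 + 9y^2 + 2y + 3)

Only m ≡ 1 (mod 3) is unaccounted for. Put m = 3y+1:
(3y+1)^3 - (3y+1) + 9 expands to 27y^3 + 27y^2 + 6y + 9,
and factoring out 3 leaves 3(9y^3 + 9y^2 + 2y + 3).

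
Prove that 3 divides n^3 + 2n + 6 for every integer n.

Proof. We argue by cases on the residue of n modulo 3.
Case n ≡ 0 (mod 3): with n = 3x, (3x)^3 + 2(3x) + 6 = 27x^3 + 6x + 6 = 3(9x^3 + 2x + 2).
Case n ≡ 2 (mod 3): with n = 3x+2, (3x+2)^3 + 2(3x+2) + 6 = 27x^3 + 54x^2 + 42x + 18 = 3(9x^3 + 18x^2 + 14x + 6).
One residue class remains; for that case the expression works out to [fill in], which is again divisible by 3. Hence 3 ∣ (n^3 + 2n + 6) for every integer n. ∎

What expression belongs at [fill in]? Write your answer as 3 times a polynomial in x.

The residues treated are {0, 2}, so the missing case is n ≡ 1 (mod 3); write n = 3x+1.
Then (3x+1)^3 + 2(3x+1) + 6 = 27x^3 + 27x^2 + 15x + 9 = 3(9x^3 + 9x^2 + 5x + 3).

3(9x^3 + 9x^2 + 5x + 3)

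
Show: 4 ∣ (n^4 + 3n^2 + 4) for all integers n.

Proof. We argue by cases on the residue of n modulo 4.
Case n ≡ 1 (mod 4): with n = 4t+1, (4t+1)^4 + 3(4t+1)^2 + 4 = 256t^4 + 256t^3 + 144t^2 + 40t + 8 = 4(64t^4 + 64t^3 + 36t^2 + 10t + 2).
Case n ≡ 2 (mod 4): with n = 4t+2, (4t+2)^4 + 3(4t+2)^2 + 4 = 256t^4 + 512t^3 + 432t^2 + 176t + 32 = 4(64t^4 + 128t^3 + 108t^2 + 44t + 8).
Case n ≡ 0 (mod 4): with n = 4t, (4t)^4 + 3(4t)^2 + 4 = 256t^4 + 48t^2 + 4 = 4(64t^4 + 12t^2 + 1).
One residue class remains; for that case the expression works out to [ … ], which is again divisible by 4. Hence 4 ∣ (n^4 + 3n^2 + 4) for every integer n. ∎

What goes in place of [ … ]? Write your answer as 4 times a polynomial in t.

4(64t^4 + 192t^3 + 228t^2 + 126t + 28)

The residues treated are {1, 2, 0}, so the missing case is n ≡ 3 (mod 4); write n = 4t+3.
Then (4t+3)^4 + 3(4t+3)^2 + 4 = 256t^4 + 768t^3 + 912t^2 + 504t + 112 = 4(64t^4 + 192t^3 + 228t^2 + 126t + 28).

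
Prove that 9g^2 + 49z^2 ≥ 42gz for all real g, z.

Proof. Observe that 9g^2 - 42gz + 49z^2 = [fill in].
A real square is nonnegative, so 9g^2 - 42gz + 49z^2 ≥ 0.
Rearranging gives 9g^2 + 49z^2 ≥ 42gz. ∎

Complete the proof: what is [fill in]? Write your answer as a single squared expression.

(3g - 7z)^2

9g^2 - 42gz + 49z^2 is a perfect-square trinomial: the outer terms are (3g)^2 and (7z)^2, and the cross term is -2·3g·7z.
So 9g^2 - 42gz + 49z^2 = (3g - 7z)^2 ≥ 0.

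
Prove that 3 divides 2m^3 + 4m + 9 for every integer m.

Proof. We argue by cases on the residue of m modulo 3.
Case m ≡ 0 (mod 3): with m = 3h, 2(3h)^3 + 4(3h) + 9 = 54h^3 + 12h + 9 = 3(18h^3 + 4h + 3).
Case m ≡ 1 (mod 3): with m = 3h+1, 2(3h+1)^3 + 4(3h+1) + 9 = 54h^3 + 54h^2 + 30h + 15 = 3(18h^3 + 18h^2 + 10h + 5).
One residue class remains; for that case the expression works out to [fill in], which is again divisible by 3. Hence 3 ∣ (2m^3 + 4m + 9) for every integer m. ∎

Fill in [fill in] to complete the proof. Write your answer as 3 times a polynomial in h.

Only m ≡ 2 (mod 3) is unaccounted for. Put m = 3h+2:
2(3h+2)^3 + 4(3h+2) + 9 expands to 54h^3 + 108h^2 + 84h + 33,
and factoring out 3 leaves 3(18h^3 + 36h^2 + 28h + 11).

3(18h^3 + 36h^2 + 28h + 11)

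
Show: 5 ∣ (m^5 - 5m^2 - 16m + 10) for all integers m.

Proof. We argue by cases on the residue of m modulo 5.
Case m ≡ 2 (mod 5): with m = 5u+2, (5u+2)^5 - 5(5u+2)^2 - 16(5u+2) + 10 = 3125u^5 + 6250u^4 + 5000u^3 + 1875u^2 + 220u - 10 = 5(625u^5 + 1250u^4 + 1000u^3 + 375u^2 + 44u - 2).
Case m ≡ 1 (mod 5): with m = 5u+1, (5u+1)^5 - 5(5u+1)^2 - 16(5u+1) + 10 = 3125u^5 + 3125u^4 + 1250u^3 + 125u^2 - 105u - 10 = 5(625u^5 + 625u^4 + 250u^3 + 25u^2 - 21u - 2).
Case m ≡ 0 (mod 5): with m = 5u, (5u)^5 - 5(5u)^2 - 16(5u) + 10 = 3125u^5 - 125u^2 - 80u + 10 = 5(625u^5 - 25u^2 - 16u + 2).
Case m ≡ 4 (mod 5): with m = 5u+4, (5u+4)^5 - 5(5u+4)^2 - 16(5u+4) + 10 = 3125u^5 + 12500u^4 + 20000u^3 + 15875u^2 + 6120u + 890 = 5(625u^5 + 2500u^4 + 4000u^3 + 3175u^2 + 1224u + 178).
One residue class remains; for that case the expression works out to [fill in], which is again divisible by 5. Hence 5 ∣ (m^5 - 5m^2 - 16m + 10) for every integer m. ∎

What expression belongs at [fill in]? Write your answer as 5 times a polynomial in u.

Only m ≡ 3 (mod 5) is unaccounted for. Put m = 5u+3:
(5u+3)^5 - 5(5u+3)^2 - 16(5u+3) + 10 expands to 3125u^5 + 9375u^4 + 11250u^3 + 6625u^2 + 1795u + 160,
and factoring out 5 leaves 5(625u^5 + 1875u^4 + 2250u^3 + 1325u^2 + 359u + 32).

5(625u^5 + 1875u^4 + 2250u^3 + 1325u^2 + 359u + 32)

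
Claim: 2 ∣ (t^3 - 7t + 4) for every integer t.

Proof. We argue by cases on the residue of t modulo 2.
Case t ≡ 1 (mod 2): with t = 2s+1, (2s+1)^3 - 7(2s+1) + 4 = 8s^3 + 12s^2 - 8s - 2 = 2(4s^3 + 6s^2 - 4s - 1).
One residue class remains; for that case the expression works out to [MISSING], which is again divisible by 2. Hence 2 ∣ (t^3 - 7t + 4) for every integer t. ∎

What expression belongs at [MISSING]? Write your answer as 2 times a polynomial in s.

The residues treated are {1}, so the missing case is t ≡ 0 (mod 2); write t = 2s.
Then (2s)^3 - 7(2s) + 4 = 8s^3 - 14s + 4 = 2(4s^3 - 7s + 2).

2(4s^3 - 7s + 2)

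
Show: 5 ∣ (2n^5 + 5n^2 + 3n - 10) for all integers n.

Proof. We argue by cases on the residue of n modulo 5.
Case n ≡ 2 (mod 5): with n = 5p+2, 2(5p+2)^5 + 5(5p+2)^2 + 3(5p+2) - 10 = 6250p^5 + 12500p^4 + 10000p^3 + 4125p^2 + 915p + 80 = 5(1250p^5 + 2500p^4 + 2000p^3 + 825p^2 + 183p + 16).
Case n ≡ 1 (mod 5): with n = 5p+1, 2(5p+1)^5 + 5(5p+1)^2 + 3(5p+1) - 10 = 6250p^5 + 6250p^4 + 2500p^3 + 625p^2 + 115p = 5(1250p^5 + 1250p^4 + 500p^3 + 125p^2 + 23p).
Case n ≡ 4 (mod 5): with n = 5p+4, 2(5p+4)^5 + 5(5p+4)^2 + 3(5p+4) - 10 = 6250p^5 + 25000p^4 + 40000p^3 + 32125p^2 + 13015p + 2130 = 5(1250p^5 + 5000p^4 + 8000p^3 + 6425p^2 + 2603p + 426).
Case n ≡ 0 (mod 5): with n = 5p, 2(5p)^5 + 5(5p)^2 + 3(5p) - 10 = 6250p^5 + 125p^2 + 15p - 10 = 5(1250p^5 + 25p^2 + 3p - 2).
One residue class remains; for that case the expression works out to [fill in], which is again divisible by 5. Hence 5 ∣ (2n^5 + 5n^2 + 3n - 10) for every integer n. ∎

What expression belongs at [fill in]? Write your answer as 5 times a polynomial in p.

5(1250p^5 + 3750p^4 + 4500p^3 + 2725p^2 + 843p + 106)

The residues treated are {2, 1, 4, 0}, so the missing case is n ≡ 3 (mod 5); write n = 5p+3.
Then 2(5p+3)^5 + 5(5p+3)^2 + 3(5p+3) - 10 = 6250p^5 + 18750p^4 + 22500p^3 + 13625p^2 + 4215p + 530 = 5(1250p^5 + 3750p^4 + 4500p^3 + 2725p^2 + 843p + 106).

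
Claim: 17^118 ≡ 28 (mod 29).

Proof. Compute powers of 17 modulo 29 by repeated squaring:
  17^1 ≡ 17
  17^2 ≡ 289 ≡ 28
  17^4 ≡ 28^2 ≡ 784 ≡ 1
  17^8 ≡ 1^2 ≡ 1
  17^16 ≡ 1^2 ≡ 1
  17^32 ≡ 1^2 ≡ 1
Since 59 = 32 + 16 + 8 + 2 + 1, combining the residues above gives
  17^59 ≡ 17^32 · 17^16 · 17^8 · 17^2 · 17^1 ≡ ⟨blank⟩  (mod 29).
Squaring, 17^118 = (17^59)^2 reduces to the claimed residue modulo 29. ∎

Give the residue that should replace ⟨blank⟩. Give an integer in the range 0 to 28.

17^32 · 17^16 · 17^8 · 17^2 · 17^1 ≡ 1 · 1 · 1 · 28 · 17 = 476.
476 mod 29 = 12, so 17^59 ≡ 12 (mod 29).

12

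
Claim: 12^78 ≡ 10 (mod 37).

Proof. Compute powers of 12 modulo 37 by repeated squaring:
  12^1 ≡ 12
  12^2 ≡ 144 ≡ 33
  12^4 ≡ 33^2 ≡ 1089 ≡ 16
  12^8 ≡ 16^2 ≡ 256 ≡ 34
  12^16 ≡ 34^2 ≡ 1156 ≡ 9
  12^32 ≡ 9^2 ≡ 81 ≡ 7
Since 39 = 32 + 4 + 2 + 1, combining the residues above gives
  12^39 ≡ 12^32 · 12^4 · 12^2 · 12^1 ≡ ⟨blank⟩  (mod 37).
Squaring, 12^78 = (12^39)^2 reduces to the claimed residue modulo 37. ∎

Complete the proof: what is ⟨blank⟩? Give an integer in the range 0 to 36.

Multiply the listed residues: 7 · 16 · 33 · 12 = 112 → 3696 → 44352.
Reducing modulo 37: 44352 = 1198·37 + 26, so 12^39 ≡ 26.

26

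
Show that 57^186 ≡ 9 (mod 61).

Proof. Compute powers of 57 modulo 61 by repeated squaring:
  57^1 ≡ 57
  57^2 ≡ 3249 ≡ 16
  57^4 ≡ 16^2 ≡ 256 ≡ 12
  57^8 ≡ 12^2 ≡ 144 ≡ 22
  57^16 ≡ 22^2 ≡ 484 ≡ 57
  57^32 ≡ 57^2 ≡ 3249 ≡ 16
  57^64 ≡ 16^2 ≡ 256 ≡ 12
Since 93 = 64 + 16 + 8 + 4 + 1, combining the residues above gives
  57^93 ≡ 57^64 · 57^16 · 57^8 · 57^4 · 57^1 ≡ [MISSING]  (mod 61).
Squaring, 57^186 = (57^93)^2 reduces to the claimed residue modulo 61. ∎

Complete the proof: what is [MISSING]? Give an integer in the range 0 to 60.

58

57^64 · 57^16 · 57^8 · 57^4 · 57^1 ≡ 12 · 57 · 22 · 12 · 57 = 10292832.
10292832 mod 61 = 58, so 57^93 ≡ 58 (mod 61).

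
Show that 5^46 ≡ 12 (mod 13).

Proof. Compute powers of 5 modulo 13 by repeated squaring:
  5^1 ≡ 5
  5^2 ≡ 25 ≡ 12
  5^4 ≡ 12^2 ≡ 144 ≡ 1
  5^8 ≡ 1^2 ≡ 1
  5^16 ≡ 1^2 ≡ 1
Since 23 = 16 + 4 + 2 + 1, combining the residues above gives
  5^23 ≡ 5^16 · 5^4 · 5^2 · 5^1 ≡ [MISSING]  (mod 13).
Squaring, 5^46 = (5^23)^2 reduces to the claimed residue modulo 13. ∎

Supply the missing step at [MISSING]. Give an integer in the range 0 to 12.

Multiply the listed residues: 1 · 1 · 12 · 5 = 1 → 12 → 60.
Reducing modulo 13: 60 = 4·13 + 8, so 5^23 ≡ 8.

8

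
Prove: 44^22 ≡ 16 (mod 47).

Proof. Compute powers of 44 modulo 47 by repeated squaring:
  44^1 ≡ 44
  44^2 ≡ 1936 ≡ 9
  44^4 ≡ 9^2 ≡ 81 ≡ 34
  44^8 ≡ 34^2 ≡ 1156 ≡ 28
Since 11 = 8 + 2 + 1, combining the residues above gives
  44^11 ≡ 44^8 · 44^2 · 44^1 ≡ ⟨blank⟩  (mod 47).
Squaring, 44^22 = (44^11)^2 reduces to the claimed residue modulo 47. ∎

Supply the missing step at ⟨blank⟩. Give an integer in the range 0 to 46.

44^8 · 44^2 · 44^1 ≡ 28 · 9 · 44 = 11088.
11088 mod 47 = 43, so 44^11 ≡ 43 (mod 47).

43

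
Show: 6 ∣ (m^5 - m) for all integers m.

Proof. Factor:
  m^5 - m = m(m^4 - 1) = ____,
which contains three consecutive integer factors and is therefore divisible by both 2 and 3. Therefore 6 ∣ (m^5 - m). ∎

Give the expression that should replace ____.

m^4 - 1 = (m^2 - 1)(m^2 + 1), and m^2 - 1 = (m-1)(m+1).
So m(m^4 - 1) = (m - 1)m(m + 1)(m^2 + 1).

(m - 1)m(m + 1)(m^2 + 1)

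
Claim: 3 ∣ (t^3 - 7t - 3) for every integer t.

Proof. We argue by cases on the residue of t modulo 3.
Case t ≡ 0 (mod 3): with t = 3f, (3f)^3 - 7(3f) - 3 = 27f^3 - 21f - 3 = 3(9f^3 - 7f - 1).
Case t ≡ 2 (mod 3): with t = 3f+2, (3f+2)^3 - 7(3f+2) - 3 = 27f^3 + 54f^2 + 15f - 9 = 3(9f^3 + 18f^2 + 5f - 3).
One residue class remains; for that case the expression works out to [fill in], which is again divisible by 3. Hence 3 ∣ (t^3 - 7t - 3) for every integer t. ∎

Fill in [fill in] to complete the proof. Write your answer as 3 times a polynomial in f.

The residues treated are {0, 2}, so the missing case is t ≡ 1 (mod 3); write t = 3f+1.
Then (3f+1)^3 - 7(3f+1) - 3 = 27f^3 + 27f^2 - 12f - 9 = 3(9f^3 + 9f^2 - 4f - 3).

3(9f^3 + 9f^2 - 4f - 3)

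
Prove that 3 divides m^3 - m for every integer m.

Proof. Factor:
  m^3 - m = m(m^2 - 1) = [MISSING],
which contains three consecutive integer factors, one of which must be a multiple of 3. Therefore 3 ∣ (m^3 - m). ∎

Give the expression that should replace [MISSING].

m(m^2 - 1) = m(m - 1)(m + 1) = (m - 1)m(m + 1).
These three factors are consecutive integers, so their product is divisible by 3.

(m - 1)m(m + 1)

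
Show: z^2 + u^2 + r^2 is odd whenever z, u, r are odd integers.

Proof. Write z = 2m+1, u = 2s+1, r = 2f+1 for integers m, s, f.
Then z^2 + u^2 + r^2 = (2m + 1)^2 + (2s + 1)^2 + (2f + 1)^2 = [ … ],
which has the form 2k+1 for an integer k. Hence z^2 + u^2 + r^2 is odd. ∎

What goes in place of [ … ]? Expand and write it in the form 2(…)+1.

(2m + 1)^2 + (2s + 1)^2 + (2f + 1)^2 = 4f^2 + 4f + 4m^2 + 4m + 4s^2 + 4s + 3
= 2(2f^2 + 2f + 2m^2 + 2m + 2s^2 + 2s + 1) + 1.
Since 2f^2 + 2f + 2m^2 + 2m + 2s^2 + 2s + 1 is an integer, the sum of squares is of the form 2k+1 for an integer k.

2(2f^2 + 2f + 2m^2 + 2m + 2s^2 + 2s + 1) + 1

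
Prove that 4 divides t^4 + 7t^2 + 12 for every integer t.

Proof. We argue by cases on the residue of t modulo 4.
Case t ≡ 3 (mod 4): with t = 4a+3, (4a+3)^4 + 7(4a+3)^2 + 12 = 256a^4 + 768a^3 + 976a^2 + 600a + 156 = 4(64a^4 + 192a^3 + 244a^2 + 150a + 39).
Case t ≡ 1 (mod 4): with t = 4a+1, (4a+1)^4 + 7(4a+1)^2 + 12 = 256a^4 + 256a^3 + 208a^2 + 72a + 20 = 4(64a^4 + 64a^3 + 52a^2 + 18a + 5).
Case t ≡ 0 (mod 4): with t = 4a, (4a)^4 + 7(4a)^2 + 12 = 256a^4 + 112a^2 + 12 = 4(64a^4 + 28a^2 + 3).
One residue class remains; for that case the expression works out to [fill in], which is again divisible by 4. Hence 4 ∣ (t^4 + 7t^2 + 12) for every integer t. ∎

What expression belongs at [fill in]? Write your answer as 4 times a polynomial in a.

Only t ≡ 2 (mod 4) is unaccounted for. Put t = 4a+2:
(4a+2)^4 + 7(4a+2)^2 + 12 expands to 256a^4 + 512a^3 + 496a^2 + 240a + 56,
and factoring out 4 leaves 4(64a^4 + 128a^3 + 124a^2 + 60a + 14).

4(64a^4 + 128a^3 + 124a^2 + 60a + 14)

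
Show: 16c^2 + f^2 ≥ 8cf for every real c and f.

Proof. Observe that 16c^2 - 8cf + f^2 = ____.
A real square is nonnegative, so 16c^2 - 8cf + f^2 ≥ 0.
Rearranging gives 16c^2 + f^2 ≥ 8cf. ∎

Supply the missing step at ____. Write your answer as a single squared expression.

16c^2 - 8cf + f^2 is a perfect-square trinomial: the outer terms are (4c)^2 and (f)^2, and the cross term is -2·4c·f.
So 16c^2 - 8cf + f^2 = (4c - f)^2 ≥ 0.

(4c - f)^2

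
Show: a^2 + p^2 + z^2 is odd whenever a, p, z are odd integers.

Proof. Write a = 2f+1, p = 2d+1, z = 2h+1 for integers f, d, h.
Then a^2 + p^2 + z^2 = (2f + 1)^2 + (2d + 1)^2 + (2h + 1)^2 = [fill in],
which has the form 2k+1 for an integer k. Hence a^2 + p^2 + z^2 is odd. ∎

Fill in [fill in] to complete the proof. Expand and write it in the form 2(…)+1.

2(2d^2 + 2d + 2f^2 + 2f + 2h^2 + 2h + 1) + 1

(2f + 1)^2 + (2d + 1)^2 + (2h + 1)^2 = 4d^2 + 4d + 4f^2 + 4f + 4h^2 + 4h + 3
= 2(2d^2 + 2d + 2f^2 + 2f + 2h^2 + 2h + 1) + 1.
Since 2d^2 + 2d + 2f^2 + 2f + 2h^2 + 2h + 1 is an integer, the sum of squares is of the form 2k+1 for an integer k.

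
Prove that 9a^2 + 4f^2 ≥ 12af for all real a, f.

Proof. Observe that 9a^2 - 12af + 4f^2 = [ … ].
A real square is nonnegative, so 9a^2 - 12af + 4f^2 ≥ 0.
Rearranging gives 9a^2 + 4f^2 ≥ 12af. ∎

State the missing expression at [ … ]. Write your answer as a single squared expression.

(3a - 2f)^2

9a^2 - 12af + 4f^2 is a perfect-square trinomial: the outer terms are (3a)^2 and (2f)^2, and the cross term is -2·3a·2f.
So 9a^2 - 12af + 4f^2 = (3a - 2f)^2 ≥ 0.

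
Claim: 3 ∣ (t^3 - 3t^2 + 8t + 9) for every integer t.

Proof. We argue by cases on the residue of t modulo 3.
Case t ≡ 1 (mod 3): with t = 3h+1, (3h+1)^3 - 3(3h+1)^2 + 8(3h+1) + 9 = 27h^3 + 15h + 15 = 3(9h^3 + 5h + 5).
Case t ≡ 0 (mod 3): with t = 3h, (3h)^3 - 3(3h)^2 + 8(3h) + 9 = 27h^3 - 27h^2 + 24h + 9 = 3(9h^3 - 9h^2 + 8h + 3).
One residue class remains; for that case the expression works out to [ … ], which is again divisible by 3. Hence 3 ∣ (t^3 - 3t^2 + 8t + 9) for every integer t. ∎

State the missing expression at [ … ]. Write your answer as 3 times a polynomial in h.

Only t ≡ 2 (mod 3) is unaccounted for. Put t = 3h+2:
(3h+2)^3 - 3(3h+2)^2 + 8(3h+2) + 9 expands to 27h^3 + 27h^2 + 24h + 21,
and factoring out 3 leaves 3(9h^3 + 9h^2 + 8h + 7).

3(9h^3 + 9h^2 + 8h + 7)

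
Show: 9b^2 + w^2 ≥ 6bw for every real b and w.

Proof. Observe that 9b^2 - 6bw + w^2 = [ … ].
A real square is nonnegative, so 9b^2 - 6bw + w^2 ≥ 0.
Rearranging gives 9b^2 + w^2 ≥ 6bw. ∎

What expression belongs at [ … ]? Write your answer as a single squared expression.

The leading and trailing coefficients are 3^2 and 1^2, and 6 = 2·3·1, so the trinomial is (3b - w)^2.
Hence 9b^2 - 6bw + w^2 ≥ 0.

(3b - w)^2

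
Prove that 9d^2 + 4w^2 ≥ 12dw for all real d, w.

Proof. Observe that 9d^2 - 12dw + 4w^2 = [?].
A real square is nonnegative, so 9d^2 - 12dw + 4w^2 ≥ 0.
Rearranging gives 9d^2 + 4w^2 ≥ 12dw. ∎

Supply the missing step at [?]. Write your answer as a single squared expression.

(3d - 2w)^2

The leading and trailing coefficients are 3^2 and 2^2, and 12 = 2·3·2, so the trinomial is (3d - 2w)^2.
Hence 9d^2 - 12dw + 4w^2 ≥ 0.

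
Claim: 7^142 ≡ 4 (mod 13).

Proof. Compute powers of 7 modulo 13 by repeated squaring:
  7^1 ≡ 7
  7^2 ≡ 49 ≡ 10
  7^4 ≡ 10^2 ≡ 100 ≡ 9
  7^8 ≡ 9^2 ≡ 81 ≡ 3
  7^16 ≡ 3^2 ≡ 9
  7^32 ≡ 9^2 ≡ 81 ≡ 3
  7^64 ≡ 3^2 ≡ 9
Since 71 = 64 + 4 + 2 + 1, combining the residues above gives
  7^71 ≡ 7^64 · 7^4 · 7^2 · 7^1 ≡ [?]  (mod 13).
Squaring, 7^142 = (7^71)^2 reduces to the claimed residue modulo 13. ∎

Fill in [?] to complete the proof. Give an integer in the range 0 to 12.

2

7^64 · 7^4 · 7^2 · 7^1 ≡ 9 · 9 · 10 · 7 = 5670.
5670 mod 13 = 2, so 7^71 ≡ 2 (mod 13).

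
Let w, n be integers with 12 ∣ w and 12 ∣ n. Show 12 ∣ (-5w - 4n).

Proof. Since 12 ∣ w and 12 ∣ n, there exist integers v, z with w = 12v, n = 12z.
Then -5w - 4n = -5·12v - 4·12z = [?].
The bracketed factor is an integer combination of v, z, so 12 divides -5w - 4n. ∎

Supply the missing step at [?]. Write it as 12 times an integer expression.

Each term has a factor of 12: -5·12v - 4·12z = 12·(-5v - 4z).
Since -5v - 4z is an integer, 12 ∣ (-5w - 4n).

12(-5v - 4z)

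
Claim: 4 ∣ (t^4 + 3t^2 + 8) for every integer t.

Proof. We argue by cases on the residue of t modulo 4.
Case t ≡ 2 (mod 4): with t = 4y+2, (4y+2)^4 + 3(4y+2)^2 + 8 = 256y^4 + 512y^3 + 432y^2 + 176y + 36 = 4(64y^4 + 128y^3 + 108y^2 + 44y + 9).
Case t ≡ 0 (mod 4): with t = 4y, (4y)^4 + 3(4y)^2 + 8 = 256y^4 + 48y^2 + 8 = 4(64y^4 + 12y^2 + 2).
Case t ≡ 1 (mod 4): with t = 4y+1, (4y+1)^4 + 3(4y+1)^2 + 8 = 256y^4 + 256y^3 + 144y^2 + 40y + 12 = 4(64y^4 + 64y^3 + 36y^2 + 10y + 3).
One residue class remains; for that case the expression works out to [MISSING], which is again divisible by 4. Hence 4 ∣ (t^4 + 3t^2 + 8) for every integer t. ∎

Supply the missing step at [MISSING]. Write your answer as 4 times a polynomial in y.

The residues treated are {2, 0, 1}, so the missing case is t ≡ 3 (mod 4); write t = 4y+3.
Then (4y+3)^4 + 3(4y+3)^2 + 8 = 256y^4 + 768y^3 + 912y^2 + 504y + 116 = 4(64y^4 + 192y^3 + 228y^2 + 126y + 29).

4(64y^4 + 192y^3 + 228y^2 + 126y + 29)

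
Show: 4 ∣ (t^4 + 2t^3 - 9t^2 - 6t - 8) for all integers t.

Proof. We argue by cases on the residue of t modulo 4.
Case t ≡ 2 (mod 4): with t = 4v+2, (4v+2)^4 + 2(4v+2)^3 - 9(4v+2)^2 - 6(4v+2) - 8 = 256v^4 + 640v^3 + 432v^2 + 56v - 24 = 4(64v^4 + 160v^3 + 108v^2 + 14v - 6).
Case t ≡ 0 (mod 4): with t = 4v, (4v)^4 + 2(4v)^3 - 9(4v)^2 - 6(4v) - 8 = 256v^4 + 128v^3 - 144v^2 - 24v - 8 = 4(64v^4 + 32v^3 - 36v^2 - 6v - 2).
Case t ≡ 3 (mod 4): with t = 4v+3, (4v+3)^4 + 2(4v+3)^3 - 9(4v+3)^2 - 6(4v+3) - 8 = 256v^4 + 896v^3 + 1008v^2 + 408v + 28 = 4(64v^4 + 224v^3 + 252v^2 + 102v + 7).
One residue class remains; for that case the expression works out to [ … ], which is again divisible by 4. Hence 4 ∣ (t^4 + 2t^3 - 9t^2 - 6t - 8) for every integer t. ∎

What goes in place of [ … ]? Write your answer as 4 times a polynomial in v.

4(64v^4 + 96v^3 + 12v^2 - 14v - 5)

The residues treated are {2, 0, 3}, so the missing case is t ≡ 1 (mod 4); write t = 4v+1.
Then (4v+1)^4 + 2(4v+1)^3 - 9(4v+1)^2 - 6(4v+1) - 8 = 256v^4 + 384v^3 + 48v^2 - 56v - 20 = 4(64v^4 + 96v^3 + 12v^2 - 14v - 5).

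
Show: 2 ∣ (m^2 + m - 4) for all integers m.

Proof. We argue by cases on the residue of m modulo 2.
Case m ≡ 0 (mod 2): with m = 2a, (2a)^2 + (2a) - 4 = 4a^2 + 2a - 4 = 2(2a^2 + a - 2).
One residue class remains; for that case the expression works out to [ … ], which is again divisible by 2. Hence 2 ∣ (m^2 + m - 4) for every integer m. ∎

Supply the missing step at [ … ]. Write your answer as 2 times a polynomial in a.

2(2a^2 + 3a - 1)

Only m ≡ 1 (mod 2) is unaccounted for. Put m = 2a+1:
(2a+1)^2 + (2a+1) - 4 expands to 4a^2 + 6a - 2,
and factoring out 2 leaves 2(2a^2 + 3a - 1).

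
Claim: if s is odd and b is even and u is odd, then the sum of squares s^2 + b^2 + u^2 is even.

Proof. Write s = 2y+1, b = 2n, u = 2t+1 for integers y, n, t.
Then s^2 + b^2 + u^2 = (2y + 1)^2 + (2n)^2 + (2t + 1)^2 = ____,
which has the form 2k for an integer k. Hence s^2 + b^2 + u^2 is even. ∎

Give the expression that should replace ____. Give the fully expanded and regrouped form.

2(2n^2 + 2t^2 + 2t + 2y^2 + 2y + 1)

Expanding: (2y + 1)^2 + (2n)^2 + (2t + 1)^2 = 4n^2 + 4t^2 + 4t + 4y^2 + 4y + 2.
Every term is even; pulling out the factor of 2 gives 2(2n^2 + 2t^2 + 2t + 2y^2 + 2y + 1).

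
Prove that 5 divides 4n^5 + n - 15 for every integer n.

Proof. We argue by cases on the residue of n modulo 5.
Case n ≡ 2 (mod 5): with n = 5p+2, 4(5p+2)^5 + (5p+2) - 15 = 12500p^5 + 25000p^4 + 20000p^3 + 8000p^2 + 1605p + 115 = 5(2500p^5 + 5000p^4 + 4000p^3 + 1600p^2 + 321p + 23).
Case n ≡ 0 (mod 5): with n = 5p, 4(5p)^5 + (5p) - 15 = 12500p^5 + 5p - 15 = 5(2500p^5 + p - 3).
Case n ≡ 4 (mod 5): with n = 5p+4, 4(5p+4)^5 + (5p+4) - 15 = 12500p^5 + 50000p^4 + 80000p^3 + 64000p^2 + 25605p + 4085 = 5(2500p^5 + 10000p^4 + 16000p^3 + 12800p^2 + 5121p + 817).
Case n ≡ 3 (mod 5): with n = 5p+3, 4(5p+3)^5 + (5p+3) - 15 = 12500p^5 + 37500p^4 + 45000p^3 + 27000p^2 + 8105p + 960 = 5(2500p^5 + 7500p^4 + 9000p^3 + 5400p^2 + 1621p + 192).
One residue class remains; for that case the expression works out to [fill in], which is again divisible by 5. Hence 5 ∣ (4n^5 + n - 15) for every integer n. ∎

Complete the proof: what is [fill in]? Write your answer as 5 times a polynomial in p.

5(2500p^5 + 2500p^4 + 1000p^3 + 200p^2 + 21p - 2)

Only n ≡ 1 (mod 5) is unaccounted for. Put n = 5p+1:
4(5p+1)^5 + (5p+1) - 15 expands to 12500p^5 + 12500p^4 + 5000p^3 + 1000p^2 + 105p - 10,
and factoring out 5 leaves 5(2500p^5 + 2500p^4 + 1000p^3 + 200p^2 + 21p - 2).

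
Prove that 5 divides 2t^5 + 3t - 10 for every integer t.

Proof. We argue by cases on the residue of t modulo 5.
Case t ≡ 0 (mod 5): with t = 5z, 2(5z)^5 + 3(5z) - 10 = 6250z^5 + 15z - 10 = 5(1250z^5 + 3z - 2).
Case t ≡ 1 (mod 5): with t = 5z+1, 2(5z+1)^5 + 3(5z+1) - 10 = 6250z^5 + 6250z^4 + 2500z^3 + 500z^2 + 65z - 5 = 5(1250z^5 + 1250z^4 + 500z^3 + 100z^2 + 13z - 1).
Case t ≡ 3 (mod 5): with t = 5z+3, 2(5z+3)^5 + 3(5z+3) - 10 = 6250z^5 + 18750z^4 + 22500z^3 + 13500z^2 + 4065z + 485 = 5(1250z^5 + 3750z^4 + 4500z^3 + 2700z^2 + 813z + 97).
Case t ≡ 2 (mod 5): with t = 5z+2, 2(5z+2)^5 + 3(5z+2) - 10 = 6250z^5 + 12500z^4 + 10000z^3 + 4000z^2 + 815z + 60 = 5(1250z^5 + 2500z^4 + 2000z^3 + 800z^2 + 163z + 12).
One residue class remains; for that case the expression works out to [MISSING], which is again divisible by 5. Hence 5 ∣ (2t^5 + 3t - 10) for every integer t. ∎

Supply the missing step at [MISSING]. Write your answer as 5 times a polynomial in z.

Only t ≡ 4 (mod 5) is unaccounted for. Put t = 5z+4:
2(5z+4)^5 + 3(5z+4) - 10 expands to 6250z^5 + 25000z^4 + 40000z^3 + 32000z^2 + 12815z + 2050,
and factoring out 5 leaves 5(1250z^5 + 5000z^4 + 8000z^3 + 6400z^2 + 2563z + 410).

5(1250z^5 + 5000z^4 + 8000z^3 + 6400z^2 + 2563z + 410)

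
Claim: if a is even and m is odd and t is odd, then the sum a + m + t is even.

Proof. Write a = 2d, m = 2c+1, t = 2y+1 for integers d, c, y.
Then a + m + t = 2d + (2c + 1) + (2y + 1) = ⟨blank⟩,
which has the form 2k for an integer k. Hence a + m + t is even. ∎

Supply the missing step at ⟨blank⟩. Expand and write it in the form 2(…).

Expanding: 2d + (2c + 1) + (2y + 1) = 2c + 2d + 2y + 2.
Every term is even; pulling out the factor of 2 gives 2(c + d + y + 1).

2(c + d + y + 1)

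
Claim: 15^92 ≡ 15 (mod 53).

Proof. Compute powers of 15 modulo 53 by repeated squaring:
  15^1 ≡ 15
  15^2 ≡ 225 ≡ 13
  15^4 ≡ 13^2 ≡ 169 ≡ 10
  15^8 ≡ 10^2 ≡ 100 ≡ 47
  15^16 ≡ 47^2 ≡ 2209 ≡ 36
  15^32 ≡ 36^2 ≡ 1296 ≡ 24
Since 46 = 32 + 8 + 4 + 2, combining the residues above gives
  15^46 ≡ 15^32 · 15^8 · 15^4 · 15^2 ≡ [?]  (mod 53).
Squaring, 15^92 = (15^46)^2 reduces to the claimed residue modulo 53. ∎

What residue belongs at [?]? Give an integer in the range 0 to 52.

42

Multiply the listed residues: 24 · 47 · 10 · 13 = 1128 → 11280 → 146640.
Reducing modulo 53: 146640 = 2766·53 + 42, so 15^46 ≡ 42.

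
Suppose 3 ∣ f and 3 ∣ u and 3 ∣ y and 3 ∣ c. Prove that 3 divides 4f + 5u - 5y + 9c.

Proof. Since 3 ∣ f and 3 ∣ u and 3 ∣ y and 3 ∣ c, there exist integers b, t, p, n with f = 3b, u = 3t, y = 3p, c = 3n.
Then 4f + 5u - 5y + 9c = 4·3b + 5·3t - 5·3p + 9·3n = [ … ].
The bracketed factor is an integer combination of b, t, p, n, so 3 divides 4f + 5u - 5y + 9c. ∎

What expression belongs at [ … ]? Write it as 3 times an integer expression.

3(4b + 9n - 5p + 5t)

Pull the common 3 out of every term: 4·3b + 5·3t - 5·3p + 9·3n = 3(4b + 9n - 5p + 5t).
4b + 9n - 5p + 5t is an integer, which exhibits the divisibility.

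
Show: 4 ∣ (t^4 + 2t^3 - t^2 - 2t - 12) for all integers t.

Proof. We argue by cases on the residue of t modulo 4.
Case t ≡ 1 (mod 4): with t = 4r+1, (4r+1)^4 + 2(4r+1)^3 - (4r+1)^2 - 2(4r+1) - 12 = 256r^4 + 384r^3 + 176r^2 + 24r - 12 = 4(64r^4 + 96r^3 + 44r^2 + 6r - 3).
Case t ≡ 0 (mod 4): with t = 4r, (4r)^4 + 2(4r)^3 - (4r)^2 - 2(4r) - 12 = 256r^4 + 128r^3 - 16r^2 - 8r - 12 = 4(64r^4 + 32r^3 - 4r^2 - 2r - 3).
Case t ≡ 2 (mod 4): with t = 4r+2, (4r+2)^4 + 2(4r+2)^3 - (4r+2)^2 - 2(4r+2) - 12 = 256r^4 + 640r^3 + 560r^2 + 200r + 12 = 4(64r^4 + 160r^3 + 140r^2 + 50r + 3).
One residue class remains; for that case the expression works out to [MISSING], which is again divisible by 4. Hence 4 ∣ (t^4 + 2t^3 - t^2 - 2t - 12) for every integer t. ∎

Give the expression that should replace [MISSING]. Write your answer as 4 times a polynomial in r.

Only t ≡ 3 (mod 4) is unaccounted for. Put t = 4r+3:
(4r+3)^4 + 2(4r+3)^3 - (4r+3)^2 - 2(4r+3) - 12 expands to 256r^4 + 896r^3 + 1136r^2 + 616r + 108,
and factoring out 4 leaves 4(64r^4 + 224r^3 + 284r^2 + 154r + 27).

4(64r^4 + 224r^3 + 284r^2 + 154r + 27)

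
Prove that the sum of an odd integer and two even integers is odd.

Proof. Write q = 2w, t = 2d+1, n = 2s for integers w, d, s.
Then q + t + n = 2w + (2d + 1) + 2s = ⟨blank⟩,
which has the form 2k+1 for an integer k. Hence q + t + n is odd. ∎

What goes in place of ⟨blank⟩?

2w + (2d + 1) + 2s = 2d + 2s + 2w + 1
= 2(d + s + w) + 1.
Since d + s + w is an integer, the sum is of the form 2k+1 for an integer k.

2(d + s + w) + 1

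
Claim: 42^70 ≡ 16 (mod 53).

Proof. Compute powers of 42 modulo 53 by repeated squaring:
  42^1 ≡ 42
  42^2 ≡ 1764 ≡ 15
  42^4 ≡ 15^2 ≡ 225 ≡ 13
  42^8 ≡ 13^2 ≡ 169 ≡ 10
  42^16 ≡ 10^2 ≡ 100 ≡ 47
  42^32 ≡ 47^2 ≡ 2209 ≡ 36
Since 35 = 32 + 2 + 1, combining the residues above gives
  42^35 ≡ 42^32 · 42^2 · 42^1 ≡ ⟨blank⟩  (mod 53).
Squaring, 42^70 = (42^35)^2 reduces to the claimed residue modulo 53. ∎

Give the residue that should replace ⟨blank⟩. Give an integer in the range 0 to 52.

49

42^32 · 42^2 · 42^1 ≡ 36 · 15 · 42 = 22680.
22680 mod 53 = 49, so 42^35 ≡ 49 (mod 53).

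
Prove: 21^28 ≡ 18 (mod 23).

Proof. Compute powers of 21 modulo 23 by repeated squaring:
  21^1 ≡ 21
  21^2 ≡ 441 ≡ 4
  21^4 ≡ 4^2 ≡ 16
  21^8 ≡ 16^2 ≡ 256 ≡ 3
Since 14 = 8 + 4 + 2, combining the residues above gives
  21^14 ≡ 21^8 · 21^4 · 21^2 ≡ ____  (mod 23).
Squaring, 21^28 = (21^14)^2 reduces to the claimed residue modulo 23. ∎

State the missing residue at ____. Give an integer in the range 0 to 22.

8

Multiply the listed residues: 3 · 16 · 4 = 48 → 192.
Reducing modulo 23: 192 = 8·23 + 8, so 21^14 ≡ 8.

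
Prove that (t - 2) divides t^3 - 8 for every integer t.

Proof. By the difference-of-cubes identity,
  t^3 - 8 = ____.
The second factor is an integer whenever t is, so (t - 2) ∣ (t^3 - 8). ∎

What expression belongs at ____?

a^3 - b^3 = (a - b)(a^2 + ab + b^2). With a = t, b = 2:
t^3 - 8 = (t - 2)(t^2 + 2t + 4).

(t - 2)(t^2 + 2t + 4)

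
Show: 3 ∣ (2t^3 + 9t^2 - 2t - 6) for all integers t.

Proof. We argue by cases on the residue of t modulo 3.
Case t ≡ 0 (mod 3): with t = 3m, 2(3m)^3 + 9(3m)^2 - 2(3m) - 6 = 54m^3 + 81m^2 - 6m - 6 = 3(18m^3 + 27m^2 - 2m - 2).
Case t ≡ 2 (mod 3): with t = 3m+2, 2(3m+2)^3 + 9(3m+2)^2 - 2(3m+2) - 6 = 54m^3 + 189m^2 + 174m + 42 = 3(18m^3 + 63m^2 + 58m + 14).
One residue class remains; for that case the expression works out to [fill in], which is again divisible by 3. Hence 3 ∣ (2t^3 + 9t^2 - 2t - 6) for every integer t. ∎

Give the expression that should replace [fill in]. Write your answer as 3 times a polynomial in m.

Only t ≡ 1 (mod 3) is unaccounted for. Put t = 3m+1:
2(3m+1)^3 + 9(3m+1)^2 - 2(3m+1) - 6 expands to 54m^3 + 135m^2 + 66m + 3,
and factoring out 3 leaves 3(18m^3 + 45m^2 + 22m + 1).

3(18m^3 + 45m^2 + 22m + 1)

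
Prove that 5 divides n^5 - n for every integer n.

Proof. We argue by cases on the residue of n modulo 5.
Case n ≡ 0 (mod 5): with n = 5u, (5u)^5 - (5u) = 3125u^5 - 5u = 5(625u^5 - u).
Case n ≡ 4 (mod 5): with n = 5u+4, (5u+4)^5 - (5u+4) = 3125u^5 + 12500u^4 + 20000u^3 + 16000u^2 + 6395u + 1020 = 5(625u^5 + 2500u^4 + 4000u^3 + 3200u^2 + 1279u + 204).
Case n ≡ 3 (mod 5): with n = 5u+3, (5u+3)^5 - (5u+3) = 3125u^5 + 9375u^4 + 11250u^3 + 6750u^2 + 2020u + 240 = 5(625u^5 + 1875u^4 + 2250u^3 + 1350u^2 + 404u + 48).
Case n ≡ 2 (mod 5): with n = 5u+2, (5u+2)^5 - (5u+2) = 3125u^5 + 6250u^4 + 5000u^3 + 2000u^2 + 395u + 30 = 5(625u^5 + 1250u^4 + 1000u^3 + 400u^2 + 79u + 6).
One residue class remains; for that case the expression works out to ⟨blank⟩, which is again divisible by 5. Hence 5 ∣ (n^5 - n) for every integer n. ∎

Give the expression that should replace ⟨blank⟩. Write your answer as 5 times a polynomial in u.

5(625u^5 + 625u^4 + 250u^3 + 50u^2 + 4u)

Only n ≡ 1 (mod 5) is unaccounted for. Put n = 5u+1:
(5u+1)^5 - (5u+1) expands to 3125u^5 + 3125u^4 + 1250u^3 + 250u^2 + 20u,
and factoring out 5 leaves 5(625u^5 + 625u^4 + 250u^3 + 50u^2 + 4u).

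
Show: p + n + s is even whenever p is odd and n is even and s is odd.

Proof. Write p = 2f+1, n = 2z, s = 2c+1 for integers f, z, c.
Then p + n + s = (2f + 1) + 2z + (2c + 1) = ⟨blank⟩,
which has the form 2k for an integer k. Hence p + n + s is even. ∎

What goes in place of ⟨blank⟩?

2(c + f + z + 1)

(2f + 1) + 2z + (2c + 1) = 2c + 2f + 2z + 2
= 2(c + f + z + 1).
Since c + f + z + 1 is an integer, the sum is of the form 2k for an integer k.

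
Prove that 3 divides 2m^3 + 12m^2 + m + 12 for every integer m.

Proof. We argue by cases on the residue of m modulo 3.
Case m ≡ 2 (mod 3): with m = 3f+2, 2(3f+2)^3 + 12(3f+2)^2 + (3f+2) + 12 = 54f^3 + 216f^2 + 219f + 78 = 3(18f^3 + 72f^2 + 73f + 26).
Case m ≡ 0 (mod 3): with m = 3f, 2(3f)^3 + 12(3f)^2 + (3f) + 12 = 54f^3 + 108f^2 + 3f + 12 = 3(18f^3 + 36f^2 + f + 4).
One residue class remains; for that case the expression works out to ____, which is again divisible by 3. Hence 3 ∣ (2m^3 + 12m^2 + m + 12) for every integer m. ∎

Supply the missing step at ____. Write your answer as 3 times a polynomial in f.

The residues treated are {2, 0}, so the missing case is m ≡ 1 (mod 3); write m = 3f+1.
Then 2(3f+1)^3 + 12(3f+1)^2 + (3f+1) + 12 = 54f^3 + 162f^2 + 93f + 27 = 3(18f^3 + 54f^2 + 31f + 9).

3(18f^3 + 54f^2 + 31f + 9)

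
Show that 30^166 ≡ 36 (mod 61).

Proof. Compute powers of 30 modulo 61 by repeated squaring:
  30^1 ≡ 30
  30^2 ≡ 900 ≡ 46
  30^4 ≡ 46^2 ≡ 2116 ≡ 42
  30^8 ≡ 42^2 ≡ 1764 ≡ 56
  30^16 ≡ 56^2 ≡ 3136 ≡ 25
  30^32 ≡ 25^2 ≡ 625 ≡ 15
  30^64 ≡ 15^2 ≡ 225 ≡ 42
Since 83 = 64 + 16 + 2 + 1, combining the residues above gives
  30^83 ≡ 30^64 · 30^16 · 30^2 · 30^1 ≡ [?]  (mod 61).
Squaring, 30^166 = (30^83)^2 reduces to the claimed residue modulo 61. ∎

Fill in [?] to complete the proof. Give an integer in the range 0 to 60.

6

Multiply the listed residues: 42 · 25 · 46 · 30 = 1050 → 48300 → 1449000.
Reducing modulo 61: 1449000 = 23754·61 + 6, so 30^83 ≡ 6.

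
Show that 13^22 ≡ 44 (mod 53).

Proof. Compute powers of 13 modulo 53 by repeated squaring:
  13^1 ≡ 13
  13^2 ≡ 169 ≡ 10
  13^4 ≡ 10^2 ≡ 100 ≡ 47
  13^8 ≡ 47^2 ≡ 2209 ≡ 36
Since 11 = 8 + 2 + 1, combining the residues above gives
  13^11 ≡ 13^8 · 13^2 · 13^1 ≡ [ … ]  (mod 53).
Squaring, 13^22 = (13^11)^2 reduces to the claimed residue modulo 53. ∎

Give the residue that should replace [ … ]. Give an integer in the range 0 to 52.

13^8 · 13^2 · 13^1 ≡ 36 · 10 · 13 = 4680.
4680 mod 53 = 16, so 13^11 ≡ 16 (mod 53).

16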